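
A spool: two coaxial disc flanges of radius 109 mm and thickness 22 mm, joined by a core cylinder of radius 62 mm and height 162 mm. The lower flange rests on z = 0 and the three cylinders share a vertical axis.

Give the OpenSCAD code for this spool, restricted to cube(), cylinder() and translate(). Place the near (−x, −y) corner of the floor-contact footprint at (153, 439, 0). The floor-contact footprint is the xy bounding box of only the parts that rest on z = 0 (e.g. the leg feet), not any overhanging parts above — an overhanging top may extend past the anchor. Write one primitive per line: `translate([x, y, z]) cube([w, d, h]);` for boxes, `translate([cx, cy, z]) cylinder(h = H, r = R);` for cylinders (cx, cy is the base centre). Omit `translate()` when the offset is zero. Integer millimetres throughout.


translate([262, 548, 0]) cylinder(h = 22, r = 109);
translate([262, 548, 22]) cylinder(h = 162, r = 62);
translate([262, 548, 184]) cylinder(h = 22, r = 109);


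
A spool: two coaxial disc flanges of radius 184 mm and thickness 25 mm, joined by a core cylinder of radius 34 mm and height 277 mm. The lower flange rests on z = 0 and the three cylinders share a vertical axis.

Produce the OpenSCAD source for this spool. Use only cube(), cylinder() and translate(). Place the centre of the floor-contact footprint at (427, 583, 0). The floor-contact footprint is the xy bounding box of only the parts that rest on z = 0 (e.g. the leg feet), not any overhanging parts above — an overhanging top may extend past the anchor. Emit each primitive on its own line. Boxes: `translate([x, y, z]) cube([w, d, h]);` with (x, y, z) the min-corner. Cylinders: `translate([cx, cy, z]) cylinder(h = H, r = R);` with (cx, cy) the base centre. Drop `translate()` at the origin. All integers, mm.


translate([427, 583, 0]) cylinder(h = 25, r = 184);
translate([427, 583, 25]) cylinder(h = 277, r = 34);
translate([427, 583, 302]) cylinder(h = 25, r = 184);


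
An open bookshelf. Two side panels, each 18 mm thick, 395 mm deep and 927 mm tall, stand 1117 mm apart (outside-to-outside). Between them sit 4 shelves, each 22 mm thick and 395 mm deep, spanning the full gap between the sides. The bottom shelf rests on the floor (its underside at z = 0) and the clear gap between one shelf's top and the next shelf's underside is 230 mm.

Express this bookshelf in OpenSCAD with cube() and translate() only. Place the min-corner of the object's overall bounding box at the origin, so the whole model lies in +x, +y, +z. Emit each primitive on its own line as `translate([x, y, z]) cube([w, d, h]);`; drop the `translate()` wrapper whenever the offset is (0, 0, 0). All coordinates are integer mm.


cube([18, 395, 927]);
translate([1099, 0, 0]) cube([18, 395, 927]);
translate([18, 0, 0]) cube([1081, 395, 22]);
translate([18, 0, 252]) cube([1081, 395, 22]);
translate([18, 0, 504]) cube([1081, 395, 22]);
translate([18, 0, 756]) cube([1081, 395, 22]);


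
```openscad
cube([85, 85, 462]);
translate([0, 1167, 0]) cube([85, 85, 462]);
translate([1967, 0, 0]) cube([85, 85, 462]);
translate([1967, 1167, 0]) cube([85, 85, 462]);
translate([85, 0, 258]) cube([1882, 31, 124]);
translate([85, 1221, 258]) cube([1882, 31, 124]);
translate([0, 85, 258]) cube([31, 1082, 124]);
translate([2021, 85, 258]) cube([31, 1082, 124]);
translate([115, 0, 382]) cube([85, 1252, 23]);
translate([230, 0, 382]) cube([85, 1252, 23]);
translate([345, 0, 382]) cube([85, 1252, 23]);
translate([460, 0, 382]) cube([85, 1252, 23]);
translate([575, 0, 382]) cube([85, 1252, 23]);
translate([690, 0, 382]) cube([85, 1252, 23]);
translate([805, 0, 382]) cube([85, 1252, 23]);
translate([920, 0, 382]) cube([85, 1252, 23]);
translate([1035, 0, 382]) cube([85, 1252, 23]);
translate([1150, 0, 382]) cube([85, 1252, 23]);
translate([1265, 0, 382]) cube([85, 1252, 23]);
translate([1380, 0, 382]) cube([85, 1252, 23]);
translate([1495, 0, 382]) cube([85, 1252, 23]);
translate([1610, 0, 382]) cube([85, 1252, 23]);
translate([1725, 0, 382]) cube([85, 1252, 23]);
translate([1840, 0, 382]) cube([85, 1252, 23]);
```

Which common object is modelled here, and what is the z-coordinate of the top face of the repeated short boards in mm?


A bed frame. The slat-top height is 405 mm.

Four posts, four rails, and a row of slats — a bed frame. Slats sit on the rails at z = 258 + 124 = 382; with slat thickness 23, the top is 405 mm.


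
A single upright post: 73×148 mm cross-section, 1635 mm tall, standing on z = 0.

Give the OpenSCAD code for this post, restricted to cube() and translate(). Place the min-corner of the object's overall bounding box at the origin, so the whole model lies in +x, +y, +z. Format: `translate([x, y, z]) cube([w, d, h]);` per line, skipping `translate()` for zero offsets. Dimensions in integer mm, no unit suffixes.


cube([73, 148, 1635]);


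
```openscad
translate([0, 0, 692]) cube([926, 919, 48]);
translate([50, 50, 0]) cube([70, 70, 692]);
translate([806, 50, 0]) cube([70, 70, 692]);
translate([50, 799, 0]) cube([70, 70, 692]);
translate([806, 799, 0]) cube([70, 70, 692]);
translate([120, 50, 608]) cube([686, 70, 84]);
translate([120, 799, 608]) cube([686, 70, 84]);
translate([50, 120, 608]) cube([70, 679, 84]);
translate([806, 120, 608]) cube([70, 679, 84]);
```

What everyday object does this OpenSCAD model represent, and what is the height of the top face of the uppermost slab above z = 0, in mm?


A table. The table height is 740 mm.

A 926×919×48 slab sits at z = 692 on four 70 mm square posts — a table. The top surface is at 692 + 48 = 740 mm.


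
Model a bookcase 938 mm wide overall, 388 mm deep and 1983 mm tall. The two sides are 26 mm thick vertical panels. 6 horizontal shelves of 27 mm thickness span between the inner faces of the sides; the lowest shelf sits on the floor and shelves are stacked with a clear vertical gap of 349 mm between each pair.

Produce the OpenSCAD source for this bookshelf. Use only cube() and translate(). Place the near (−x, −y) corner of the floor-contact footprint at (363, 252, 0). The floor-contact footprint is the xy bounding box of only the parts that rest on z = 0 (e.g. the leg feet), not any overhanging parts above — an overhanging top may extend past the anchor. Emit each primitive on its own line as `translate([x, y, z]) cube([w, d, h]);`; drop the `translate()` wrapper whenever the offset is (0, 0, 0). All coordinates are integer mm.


translate([363, 252, 0]) cube([26, 388, 1983]);
translate([1275, 252, 0]) cube([26, 388, 1983]);
translate([389, 252, 0]) cube([886, 388, 27]);
translate([389, 252, 376]) cube([886, 388, 27]);
translate([389, 252, 752]) cube([886, 388, 27]);
translate([389, 252, 1128]) cube([886, 388, 27]);
translate([389, 252, 1504]) cube([886, 388, 27]);
translate([389, 252, 1880]) cube([886, 388, 27]);


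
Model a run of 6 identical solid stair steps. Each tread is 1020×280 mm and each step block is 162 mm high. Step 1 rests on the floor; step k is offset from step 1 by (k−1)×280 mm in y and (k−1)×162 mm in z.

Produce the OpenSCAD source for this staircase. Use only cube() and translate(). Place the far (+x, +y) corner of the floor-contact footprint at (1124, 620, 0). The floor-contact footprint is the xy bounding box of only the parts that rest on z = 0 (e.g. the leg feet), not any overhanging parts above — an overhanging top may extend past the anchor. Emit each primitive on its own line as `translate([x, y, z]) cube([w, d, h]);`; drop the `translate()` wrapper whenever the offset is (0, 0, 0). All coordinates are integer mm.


translate([104, 340, 0]) cube([1020, 280, 162]);
translate([104, 620, 162]) cube([1020, 280, 162]);
translate([104, 900, 324]) cube([1020, 280, 162]);
translate([104, 1180, 486]) cube([1020, 280, 162]);
translate([104, 1460, 648]) cube([1020, 280, 162]);
translate([104, 1740, 810]) cube([1020, 280, 162]);


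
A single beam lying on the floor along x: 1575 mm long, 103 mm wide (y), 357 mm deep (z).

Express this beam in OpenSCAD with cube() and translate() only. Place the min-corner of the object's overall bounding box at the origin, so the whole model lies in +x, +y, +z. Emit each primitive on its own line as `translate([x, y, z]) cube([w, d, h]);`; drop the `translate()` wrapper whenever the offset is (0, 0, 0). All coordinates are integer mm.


cube([1575, 103, 357]);


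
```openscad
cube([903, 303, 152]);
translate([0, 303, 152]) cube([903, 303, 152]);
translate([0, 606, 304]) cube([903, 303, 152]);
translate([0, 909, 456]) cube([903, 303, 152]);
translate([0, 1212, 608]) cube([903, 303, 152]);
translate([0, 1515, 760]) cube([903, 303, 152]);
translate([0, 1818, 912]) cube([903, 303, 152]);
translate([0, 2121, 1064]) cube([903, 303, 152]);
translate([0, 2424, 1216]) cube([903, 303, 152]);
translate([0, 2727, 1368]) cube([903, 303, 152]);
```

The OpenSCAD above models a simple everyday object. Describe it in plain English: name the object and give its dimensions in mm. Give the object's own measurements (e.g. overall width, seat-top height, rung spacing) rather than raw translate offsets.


A straight staircase of 10 solid steps. Each step is 903 mm wide (x), 303 mm deep (y, the going) and 152 mm tall (the rise). The first step rests on the floor; each subsequent step sits one going further in +y and one rise higher in +z, directly behind and above the previous step with no overlap.


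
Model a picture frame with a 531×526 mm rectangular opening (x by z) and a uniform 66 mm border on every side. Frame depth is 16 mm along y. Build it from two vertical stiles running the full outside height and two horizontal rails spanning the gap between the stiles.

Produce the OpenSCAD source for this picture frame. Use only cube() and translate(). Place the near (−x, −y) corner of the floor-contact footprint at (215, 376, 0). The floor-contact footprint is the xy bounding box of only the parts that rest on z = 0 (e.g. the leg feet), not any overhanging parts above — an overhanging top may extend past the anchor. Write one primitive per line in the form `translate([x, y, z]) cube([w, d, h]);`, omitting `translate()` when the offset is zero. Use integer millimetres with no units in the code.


translate([215, 376, 0]) cube([66, 16, 658]);
translate([812, 376, 0]) cube([66, 16, 658]);
translate([281, 376, 0]) cube([531, 16, 66]);
translate([281, 376, 592]) cube([531, 16, 66]);


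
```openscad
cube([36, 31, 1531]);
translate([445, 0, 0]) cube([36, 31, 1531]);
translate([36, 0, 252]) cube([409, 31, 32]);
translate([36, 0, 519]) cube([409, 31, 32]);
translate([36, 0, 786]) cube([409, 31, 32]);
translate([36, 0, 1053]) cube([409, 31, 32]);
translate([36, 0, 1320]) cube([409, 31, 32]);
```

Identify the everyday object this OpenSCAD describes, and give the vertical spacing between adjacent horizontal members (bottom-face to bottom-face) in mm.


A ladder. The rung spacing is 267 mm.

Two tall 36×31 posts with 5 short bars between them — a ladder. Adjacent rungs sit at z = 252 and z = 519, so the spacing is 519 − 252 = 267 mm.


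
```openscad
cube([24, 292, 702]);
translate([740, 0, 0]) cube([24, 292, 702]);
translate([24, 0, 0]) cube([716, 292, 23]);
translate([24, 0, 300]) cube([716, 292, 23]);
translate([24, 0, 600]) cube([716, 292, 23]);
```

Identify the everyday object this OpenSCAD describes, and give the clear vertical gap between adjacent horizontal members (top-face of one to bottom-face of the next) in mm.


A bookshelf. The clear shelf gap is 277 mm.

Two tall side panels with 3 horizontal boards between them — a bookshelf. The first two shelf undersides are at z = 0 and z = 300; with shelf thickness 23, the clear gap is 300 − 0 − 23 = 277 mm.


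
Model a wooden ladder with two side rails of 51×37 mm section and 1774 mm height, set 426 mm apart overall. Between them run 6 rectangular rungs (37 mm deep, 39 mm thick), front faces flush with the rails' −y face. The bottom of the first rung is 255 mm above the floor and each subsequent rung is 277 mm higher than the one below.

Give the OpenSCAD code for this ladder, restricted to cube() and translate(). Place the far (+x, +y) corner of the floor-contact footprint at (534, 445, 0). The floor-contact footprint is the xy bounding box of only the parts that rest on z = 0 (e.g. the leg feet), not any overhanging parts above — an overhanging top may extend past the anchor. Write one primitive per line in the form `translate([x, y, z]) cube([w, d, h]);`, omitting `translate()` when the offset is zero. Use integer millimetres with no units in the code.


translate([108, 408, 0]) cube([51, 37, 1774]);
translate([483, 408, 0]) cube([51, 37, 1774]);
translate([159, 408, 255]) cube([324, 37, 39]);
translate([159, 408, 532]) cube([324, 37, 39]);
translate([159, 408, 809]) cube([324, 37, 39]);
translate([159, 408, 1086]) cube([324, 37, 39]);
translate([159, 408, 1363]) cube([324, 37, 39]);
translate([159, 408, 1640]) cube([324, 37, 39]);


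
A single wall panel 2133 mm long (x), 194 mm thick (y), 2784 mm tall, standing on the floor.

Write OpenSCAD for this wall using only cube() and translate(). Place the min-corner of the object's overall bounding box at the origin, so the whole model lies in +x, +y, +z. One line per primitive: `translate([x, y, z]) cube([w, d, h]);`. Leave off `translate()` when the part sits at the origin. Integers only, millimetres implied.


cube([2133, 194, 2784]);


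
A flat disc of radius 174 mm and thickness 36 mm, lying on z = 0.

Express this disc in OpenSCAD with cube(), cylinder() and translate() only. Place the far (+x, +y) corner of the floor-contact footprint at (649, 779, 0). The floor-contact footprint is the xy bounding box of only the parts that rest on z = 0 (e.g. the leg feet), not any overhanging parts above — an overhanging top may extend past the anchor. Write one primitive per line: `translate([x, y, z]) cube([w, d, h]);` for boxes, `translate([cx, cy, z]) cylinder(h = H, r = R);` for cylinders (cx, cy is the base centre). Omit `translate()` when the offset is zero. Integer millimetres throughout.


translate([475, 605, 0]) cylinder(h = 36, r = 174);


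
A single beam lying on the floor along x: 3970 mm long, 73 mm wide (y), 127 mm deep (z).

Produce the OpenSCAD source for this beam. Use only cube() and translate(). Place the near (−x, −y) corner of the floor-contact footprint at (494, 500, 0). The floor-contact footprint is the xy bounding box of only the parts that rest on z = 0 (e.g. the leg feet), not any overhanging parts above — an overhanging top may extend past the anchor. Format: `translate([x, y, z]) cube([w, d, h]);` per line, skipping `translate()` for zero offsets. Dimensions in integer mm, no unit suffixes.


translate([494, 500, 0]) cube([3970, 73, 127]);


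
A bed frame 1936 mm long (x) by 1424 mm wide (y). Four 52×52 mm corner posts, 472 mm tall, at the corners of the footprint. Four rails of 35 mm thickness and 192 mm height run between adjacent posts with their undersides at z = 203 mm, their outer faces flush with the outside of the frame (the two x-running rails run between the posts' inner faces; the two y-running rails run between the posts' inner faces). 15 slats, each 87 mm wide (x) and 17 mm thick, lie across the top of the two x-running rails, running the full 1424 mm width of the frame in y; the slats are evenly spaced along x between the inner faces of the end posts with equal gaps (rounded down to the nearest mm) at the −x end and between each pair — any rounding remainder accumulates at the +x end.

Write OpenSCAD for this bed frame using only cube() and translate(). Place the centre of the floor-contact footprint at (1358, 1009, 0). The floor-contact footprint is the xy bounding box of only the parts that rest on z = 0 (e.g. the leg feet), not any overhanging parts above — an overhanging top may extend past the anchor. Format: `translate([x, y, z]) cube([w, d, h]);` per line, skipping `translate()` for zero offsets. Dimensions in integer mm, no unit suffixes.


translate([390, 297, 0]) cube([52, 52, 472]);
translate([390, 1669, 0]) cube([52, 52, 472]);
translate([2274, 297, 0]) cube([52, 52, 472]);
translate([2274, 1669, 0]) cube([52, 52, 472]);
translate([442, 297, 203]) cube([1832, 35, 192]);
translate([442, 1686, 203]) cube([1832, 35, 192]);
translate([390, 349, 203]) cube([35, 1320, 192]);
translate([2291, 349, 203]) cube([35, 1320, 192]);
translate([474, 297, 395]) cube([87, 1424, 17]);
translate([593, 297, 395]) cube([87, 1424, 17]);
translate([712, 297, 395]) cube([87, 1424, 17]);
translate([831, 297, 395]) cube([87, 1424, 17]);
translate([950, 297, 395]) cube([87, 1424, 17]);
translate([1069, 297, 395]) cube([87, 1424, 17]);
translate([1188, 297, 395]) cube([87, 1424, 17]);
translate([1307, 297, 395]) cube([87, 1424, 17]);
translate([1426, 297, 395]) cube([87, 1424, 17]);
translate([1545, 297, 395]) cube([87, 1424, 17]);
translate([1664, 297, 395]) cube([87, 1424, 17]);
translate([1783, 297, 395]) cube([87, 1424, 17]);
translate([1902, 297, 395]) cube([87, 1424, 17]);
translate([2021, 297, 395]) cube([87, 1424, 17]);
translate([2140, 297, 395]) cube([87, 1424, 17]);


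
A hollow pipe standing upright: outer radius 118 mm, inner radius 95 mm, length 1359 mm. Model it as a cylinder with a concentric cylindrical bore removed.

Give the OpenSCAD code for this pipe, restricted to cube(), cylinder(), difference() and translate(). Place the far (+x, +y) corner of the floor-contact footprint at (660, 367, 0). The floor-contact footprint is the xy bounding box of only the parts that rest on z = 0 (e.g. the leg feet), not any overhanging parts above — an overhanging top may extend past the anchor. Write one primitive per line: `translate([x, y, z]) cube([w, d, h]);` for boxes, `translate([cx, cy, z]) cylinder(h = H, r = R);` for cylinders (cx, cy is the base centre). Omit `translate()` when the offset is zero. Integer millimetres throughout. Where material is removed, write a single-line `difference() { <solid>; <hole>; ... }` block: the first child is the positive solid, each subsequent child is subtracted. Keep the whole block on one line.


difference() { translate([542, 249, 0]) cylinder(h = 1359, r = 118); translate([542, 249, 0]) cylinder(h = 1359, r = 95); }


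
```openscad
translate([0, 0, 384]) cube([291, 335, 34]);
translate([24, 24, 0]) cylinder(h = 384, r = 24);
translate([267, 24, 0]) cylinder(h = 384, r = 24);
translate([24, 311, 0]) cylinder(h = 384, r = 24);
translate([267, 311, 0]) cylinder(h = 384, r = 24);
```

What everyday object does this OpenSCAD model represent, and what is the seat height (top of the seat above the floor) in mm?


A stool. The seat height is 418 mm.

A 291×335×34 slab at z = 384 on four corner cylinders — a stool. The seat top is 384 + 34 = 418 mm.


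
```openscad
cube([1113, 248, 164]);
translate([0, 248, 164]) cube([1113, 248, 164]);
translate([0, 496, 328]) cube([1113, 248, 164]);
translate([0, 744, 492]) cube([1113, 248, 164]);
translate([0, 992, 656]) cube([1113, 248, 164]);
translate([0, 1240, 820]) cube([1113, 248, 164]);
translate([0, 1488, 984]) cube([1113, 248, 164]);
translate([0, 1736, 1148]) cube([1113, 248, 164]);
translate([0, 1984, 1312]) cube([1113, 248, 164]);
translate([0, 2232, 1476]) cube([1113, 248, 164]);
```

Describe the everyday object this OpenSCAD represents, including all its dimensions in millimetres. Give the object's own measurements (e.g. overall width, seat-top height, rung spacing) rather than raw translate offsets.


A straight staircase of 10 solid steps. Each step is 1113 mm wide (x), 248 mm deep (y, the going) and 164 mm tall (the rise). The first step rests on the floor; each subsequent step sits one going further in +y and one rise higher in +z, directly behind and above the previous step with no overlap.


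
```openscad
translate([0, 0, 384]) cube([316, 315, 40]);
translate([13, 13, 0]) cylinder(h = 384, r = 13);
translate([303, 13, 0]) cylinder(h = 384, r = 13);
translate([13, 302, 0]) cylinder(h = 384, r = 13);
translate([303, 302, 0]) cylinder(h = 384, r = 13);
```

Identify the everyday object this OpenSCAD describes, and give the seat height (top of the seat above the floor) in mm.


A stool. The seat height is 424 mm.

A 316×315×40 slab at z = 384 on four corner cylinders — a stool. The seat top is 384 + 40 = 424 mm.


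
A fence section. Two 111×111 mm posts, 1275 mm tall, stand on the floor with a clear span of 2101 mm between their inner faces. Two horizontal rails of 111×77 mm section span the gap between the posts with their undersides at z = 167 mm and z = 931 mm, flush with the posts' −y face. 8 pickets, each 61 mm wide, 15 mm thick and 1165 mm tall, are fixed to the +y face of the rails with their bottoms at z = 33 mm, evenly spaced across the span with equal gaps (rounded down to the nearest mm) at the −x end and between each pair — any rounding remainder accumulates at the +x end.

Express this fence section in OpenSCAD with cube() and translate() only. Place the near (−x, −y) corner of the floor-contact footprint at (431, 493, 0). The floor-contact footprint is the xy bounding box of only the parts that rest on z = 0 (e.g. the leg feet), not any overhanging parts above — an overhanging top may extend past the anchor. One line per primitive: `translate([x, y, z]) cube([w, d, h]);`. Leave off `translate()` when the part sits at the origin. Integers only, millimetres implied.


translate([431, 493, 0]) cube([111, 111, 1275]);
translate([2643, 493, 0]) cube([111, 111, 1275]);
translate([542, 493, 167]) cube([2101, 111, 77]);
translate([542, 493, 931]) cube([2101, 111, 77]);
translate([721, 604, 33]) cube([61, 15, 1165]);
translate([961, 604, 33]) cube([61, 15, 1165]);
translate([1201, 604, 33]) cube([61, 15, 1165]);
translate([1441, 604, 33]) cube([61, 15, 1165]);
translate([1681, 604, 33]) cube([61, 15, 1165]);
translate([1921, 604, 33]) cube([61, 15, 1165]);
translate([2161, 604, 33]) cube([61, 15, 1165]);
translate([2401, 604, 33]) cube([61, 15, 1165]);


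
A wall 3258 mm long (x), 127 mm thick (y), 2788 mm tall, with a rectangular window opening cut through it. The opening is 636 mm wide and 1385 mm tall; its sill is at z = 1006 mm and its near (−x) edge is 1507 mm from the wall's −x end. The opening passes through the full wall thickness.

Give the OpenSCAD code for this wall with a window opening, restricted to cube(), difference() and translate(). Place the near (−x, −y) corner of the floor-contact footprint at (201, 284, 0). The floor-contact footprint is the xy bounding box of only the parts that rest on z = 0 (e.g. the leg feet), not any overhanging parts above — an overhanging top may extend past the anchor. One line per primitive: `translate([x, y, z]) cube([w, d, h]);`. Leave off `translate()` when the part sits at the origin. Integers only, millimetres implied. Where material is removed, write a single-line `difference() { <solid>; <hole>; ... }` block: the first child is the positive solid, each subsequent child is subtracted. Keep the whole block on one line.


difference() { translate([201, 284, 0]) cube([3258, 127, 2788]); translate([1708, 284, 1006]) cube([636, 127, 1385]); }


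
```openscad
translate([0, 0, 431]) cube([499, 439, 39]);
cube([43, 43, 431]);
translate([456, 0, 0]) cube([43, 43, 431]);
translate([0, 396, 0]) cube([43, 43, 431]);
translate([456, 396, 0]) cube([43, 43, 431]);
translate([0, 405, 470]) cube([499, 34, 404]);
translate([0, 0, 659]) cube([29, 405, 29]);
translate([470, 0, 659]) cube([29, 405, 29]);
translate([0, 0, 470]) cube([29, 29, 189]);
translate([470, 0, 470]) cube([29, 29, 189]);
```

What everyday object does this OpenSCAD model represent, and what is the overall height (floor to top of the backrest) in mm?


A chair. The overall height is 874 mm.

A slab on four corner posts with a tall panel at the back — a chair. The seat slab sits at z = 431 with thickness 39, and the 404 mm backrest starts at the seat top, so the overall height is 431 + 39 + 404 = 874 mm.


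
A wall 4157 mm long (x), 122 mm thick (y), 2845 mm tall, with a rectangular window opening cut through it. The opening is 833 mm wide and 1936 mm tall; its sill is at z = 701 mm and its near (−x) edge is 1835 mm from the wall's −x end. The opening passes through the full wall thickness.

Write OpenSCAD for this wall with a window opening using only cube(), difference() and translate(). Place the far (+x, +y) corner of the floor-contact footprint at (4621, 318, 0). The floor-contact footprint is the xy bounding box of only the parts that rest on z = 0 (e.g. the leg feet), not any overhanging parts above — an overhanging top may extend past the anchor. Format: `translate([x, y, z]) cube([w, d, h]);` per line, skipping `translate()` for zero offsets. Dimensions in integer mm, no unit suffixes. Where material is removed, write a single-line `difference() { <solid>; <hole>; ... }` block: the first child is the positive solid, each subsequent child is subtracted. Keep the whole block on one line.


difference() { translate([464, 196, 0]) cube([4157, 122, 2845]); translate([2299, 196, 701]) cube([833, 122, 1936]); }


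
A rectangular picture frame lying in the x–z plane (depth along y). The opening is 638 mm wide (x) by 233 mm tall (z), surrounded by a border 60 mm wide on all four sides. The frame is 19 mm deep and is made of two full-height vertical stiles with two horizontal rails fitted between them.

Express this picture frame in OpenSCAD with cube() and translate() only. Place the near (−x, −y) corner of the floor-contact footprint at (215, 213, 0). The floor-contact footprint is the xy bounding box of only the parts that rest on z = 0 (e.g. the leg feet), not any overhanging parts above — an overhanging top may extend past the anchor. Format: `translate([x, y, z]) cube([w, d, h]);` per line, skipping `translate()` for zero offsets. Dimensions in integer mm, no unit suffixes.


translate([215, 213, 0]) cube([60, 19, 353]);
translate([913, 213, 0]) cube([60, 19, 353]);
translate([275, 213, 0]) cube([638, 19, 60]);
translate([275, 213, 293]) cube([638, 19, 60]);


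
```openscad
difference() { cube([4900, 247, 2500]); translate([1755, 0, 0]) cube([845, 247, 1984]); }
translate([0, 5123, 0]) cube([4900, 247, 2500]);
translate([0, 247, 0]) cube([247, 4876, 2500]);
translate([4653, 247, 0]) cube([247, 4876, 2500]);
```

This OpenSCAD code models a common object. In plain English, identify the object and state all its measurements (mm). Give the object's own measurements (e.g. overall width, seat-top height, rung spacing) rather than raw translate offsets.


A single room: four walls, each 2500 mm tall and 247 mm thick, enclosing an outside footprint 4900×5370 mm (x × y), no floor or roof. The front and back walls (−y and +y sides) run the full x-width; the side walls fit between their inner faces. A door opening 845 mm wide and 1984 mm tall is cut through the front wall from the floor up, its −x edge 1755 mm from the wall's −x end.


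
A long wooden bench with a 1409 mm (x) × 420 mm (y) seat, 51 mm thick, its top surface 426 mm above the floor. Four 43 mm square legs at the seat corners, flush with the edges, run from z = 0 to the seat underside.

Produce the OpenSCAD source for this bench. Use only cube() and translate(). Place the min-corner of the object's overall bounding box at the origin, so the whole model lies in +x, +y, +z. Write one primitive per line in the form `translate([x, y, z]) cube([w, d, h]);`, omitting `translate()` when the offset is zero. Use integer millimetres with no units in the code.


translate([0, 0, 375]) cube([1409, 420, 51]);
cube([43, 43, 375]);
translate([0, 377, 0]) cube([43, 43, 375]);
translate([1366, 0, 0]) cube([43, 43, 375]);
translate([1366, 377, 0]) cube([43, 43, 375]);


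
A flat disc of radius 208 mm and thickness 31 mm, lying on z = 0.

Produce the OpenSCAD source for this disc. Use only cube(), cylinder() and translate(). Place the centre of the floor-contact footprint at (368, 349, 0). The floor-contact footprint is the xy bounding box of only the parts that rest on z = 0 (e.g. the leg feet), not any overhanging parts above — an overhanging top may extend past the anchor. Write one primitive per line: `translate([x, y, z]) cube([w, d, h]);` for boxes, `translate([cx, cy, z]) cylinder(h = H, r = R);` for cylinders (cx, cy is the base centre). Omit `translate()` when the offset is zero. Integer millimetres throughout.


translate([368, 349, 0]) cylinder(h = 31, r = 208);


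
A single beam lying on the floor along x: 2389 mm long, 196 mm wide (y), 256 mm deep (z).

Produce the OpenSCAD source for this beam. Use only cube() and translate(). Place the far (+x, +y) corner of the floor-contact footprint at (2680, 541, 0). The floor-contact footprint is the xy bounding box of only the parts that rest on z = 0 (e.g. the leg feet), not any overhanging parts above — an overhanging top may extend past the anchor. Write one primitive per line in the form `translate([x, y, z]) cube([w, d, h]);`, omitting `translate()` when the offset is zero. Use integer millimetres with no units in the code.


translate([291, 345, 0]) cube([2389, 196, 256]);


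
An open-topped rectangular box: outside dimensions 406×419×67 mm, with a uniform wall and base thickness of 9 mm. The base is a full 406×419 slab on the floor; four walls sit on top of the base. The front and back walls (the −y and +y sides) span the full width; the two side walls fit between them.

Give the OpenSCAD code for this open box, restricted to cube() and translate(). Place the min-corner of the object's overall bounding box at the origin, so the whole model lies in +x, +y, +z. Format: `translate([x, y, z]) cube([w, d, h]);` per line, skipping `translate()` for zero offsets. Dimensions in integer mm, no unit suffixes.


cube([406, 419, 9]);
translate([0, 0, 9]) cube([406, 9, 58]);
translate([0, 410, 9]) cube([406, 9, 58]);
translate([0, 9, 9]) cube([9, 401, 58]);
translate([397, 9, 9]) cube([9, 401, 58]);


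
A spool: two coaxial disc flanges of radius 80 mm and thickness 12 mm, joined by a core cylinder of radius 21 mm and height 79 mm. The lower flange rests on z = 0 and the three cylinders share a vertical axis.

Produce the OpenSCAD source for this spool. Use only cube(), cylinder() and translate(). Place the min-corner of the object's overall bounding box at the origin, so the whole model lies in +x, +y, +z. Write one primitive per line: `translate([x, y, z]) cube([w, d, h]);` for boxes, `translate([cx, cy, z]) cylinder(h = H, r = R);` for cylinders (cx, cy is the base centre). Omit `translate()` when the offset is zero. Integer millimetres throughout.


translate([80, 80, 0]) cylinder(h = 12, r = 80);
translate([80, 80, 12]) cylinder(h = 79, r = 21);
translate([80, 80, 91]) cylinder(h = 12, r = 80);


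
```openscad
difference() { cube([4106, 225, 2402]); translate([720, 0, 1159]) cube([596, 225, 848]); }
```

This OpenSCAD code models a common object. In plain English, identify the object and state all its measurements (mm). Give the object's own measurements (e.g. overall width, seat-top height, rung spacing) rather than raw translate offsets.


A wall 4106 mm long (x), 225 mm thick (y), 2402 mm tall, with a rectangular window opening cut through it. The opening is 596 mm wide and 848 mm tall; its sill is at z = 1159 mm and its near (−x) edge is 720 mm from the wall's −x end. The opening passes through the full wall thickness.


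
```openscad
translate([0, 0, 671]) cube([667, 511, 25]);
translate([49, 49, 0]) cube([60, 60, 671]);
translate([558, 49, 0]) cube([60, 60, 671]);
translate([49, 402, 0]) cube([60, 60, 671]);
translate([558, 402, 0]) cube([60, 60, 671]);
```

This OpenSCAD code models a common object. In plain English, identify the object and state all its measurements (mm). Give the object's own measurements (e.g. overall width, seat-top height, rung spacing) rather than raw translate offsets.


A table: top 667 mm (x) × 511 mm (y), 25 mm thick, upper face at z = 696 mm, on four 60×60 mm square legs, each inset 49 mm from the nearest pair of top edges from z = 0 to the bottom of the top.


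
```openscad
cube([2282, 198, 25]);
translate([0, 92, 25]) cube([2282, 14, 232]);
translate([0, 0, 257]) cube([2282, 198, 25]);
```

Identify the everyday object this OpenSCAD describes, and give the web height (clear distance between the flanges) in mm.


An I-beam. The web height is 232 mm.

Two wide flanges with a thin centred web — an I-beam. Overall 282 mm minus two 25 mm flanges gives a web of 282 − 2·25 = 232 mm.


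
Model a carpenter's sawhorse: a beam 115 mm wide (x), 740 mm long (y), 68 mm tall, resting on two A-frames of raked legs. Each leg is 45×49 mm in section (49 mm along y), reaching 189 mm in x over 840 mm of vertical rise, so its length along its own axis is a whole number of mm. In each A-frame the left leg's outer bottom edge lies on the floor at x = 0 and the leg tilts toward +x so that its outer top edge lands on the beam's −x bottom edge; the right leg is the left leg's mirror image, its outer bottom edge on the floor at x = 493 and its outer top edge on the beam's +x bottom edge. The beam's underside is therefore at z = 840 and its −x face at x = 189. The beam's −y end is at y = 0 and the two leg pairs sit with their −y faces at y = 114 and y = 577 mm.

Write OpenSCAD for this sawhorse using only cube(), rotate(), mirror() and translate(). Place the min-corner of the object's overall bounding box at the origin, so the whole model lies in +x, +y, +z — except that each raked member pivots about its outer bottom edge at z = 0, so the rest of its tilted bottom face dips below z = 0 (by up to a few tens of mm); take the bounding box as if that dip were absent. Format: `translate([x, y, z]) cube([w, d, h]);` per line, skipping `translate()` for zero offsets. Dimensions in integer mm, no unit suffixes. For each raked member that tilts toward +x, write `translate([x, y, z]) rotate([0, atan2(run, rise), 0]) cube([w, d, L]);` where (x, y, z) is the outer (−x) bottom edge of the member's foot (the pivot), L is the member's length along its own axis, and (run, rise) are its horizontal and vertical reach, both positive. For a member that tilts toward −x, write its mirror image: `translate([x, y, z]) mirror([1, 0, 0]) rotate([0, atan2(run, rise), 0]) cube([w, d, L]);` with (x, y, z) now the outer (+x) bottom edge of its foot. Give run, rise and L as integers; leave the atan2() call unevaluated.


translate([189, 0, 840]) cube([115, 740, 68]);
translate([0, 114, 0]) rotate([0, atan2(189, 840), 0]) cube([45, 49, 861]);
translate([493, 114, 0]) mirror([1, 0, 0]) rotate([0, atan2(189, 840), 0]) cube([45, 49, 861]);
translate([0, 577, 0]) rotate([0, atan2(189, 840), 0]) cube([45, 49, 861]);
translate([493, 577, 0]) mirror([1, 0, 0]) rotate([0, atan2(189, 840), 0]) cube([45, 49, 861]);


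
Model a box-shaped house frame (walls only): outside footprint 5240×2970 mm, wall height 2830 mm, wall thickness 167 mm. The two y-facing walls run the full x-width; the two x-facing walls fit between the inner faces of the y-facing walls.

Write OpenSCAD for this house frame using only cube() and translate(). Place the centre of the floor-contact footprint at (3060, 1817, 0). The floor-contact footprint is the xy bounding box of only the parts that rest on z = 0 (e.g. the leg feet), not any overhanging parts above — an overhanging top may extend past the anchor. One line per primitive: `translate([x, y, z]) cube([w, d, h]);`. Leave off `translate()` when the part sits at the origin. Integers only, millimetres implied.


translate([440, 332, 0]) cube([5240, 167, 2830]);
translate([440, 3135, 0]) cube([5240, 167, 2830]);
translate([440, 499, 0]) cube([167, 2636, 2830]);
translate([5513, 499, 0]) cube([167, 2636, 2830]);


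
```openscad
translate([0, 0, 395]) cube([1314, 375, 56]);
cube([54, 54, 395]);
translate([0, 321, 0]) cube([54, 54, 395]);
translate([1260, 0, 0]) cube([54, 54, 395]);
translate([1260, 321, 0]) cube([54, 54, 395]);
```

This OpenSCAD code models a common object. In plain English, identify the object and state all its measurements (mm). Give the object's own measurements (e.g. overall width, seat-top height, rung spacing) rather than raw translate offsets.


A bench: a 1314×375 mm seat slab, 56 mm thick, top at z = 451 mm, on four 54×54 mm square legs flush with the seat corners and standing on z = 0.


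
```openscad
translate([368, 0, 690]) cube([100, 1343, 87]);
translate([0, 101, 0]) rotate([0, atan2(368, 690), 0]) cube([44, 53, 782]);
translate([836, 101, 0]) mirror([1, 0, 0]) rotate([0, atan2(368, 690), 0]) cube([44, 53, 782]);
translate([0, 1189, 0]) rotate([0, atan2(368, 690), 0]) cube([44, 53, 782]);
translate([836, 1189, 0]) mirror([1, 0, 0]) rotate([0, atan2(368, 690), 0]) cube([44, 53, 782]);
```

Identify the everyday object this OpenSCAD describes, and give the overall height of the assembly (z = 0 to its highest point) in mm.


A sawhorse. The overall height is 777 mm.

A beam across two mirrored pairs of raked legs — a sawhorse. The beam's underside is at z = 690 (matching the legs' vertical rise in atan2(368, 690)) and the beam is 87 mm tall, so its top is at 690 + 87 = 777 mm. The raked legs top out at the beam's underside, so that is the highest point.


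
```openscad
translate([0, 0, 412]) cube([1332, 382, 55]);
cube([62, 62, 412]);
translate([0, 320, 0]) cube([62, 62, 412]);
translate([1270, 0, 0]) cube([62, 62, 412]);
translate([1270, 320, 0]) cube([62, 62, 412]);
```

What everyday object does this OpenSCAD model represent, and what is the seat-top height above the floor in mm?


A bench. The seat-top height is 467 mm.

A long slab on four corner posts — a bench. The slab sits at z = 412 with thickness 55, so the top is 412 + 55 = 467 mm.


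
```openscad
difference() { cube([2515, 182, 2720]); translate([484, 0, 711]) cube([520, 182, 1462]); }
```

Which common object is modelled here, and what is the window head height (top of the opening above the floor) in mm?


A wall with a window opening. The window head height is 2173 mm.

A wall with a rectangular opening subtracted — a window. Sill at z = 711, opening 1462 mm tall, so the head is at 711 + 1462 = 2173 mm.


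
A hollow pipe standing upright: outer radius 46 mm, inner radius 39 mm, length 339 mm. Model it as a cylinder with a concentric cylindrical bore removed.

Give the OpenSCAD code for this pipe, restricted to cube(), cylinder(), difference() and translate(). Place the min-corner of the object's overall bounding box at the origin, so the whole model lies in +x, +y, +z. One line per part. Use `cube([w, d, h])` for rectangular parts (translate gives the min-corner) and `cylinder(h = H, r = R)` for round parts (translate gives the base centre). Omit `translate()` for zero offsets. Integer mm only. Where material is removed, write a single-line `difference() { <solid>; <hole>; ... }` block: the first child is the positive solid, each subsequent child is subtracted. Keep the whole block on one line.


difference() { translate([46, 46, 0]) cylinder(h = 339, r = 46); translate([46, 46, 0]) cylinder(h = 339, r = 39); }


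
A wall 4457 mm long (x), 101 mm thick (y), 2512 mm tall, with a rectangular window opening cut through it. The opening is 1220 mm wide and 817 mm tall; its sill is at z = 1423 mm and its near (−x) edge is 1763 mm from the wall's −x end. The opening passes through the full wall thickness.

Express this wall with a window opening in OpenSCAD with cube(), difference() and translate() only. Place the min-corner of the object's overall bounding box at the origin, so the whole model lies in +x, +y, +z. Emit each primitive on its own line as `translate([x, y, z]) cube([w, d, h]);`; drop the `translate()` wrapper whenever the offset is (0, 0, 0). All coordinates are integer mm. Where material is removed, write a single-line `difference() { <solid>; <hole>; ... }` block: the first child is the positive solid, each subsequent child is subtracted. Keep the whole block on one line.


difference() { cube([4457, 101, 2512]); translate([1763, 0, 1423]) cube([1220, 101, 817]); }


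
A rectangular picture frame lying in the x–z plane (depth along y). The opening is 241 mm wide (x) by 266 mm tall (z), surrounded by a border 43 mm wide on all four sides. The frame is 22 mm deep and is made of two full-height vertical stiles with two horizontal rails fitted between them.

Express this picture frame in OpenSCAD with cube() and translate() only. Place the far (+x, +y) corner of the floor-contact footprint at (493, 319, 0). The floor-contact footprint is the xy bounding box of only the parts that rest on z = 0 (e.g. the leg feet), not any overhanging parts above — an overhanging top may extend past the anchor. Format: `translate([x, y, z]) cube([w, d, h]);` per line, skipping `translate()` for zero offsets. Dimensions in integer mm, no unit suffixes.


translate([166, 297, 0]) cube([43, 22, 352]);
translate([450, 297, 0]) cube([43, 22, 352]);
translate([209, 297, 0]) cube([241, 22, 43]);
translate([209, 297, 309]) cube([241, 22, 43]);
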